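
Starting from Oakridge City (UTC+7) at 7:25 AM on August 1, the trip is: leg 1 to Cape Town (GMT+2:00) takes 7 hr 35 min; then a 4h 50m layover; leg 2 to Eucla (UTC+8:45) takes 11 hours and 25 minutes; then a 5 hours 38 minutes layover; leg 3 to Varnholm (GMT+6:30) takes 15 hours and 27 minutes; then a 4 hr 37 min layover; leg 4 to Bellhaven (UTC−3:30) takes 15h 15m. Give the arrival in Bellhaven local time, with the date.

1:42 PM on August 3

Convert departure to UTC: 7:25 AM − 7:00 = 12:25 AM UTC on Aug 1.
Add 7 hours and 35 minutes leg 1 → 8:00 AM UTC.
Add 4 hours and 50 minutes layover in Cape Town → 12:50 PM UTC.
Add 11 hours and 25 minutes leg 2 → 12:15 AM UTC (Aug 2).
Add 5 hours and 38 minutes layover in Eucla → 5:53 AM UTC.
Add 15 hours and 27 minutes leg 3 → 9:20 PM UTC.
Add 4 hours 37 minutes layover in Varnholm → 1:57 AM UTC (Aug 3).
Add 15 hours and 15 minutes leg 4 → 5:12 PM UTC.
Bellhaven is UTC−3:30, so local arrival = 5:12 PM − 3:30 = 1:42 PM on Aug 3.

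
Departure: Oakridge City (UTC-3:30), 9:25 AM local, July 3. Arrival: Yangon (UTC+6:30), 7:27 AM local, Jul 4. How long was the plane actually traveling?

12 hours 2 minutes

Departure in UTC: 9:25 AM + 3:30 = 12:55 PM on Jul 3.
Arrival in UTC: 7:27 AM − 6:30 = 12:57 AM on Jul 4.
Elapsed = 12:57 AM − 12:55 PM (+1 day) = 12 hours 2 minutes.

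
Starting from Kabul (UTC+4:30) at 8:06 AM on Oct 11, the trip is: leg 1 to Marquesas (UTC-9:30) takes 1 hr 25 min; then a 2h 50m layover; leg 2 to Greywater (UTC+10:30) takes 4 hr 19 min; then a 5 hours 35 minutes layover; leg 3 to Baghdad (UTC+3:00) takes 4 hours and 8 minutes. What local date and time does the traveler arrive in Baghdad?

Convert departure to UTC: 8:06 AM − 4:30 = 3:36 AM UTC on Oct 11.
Add 1 hour 25 minutes leg 1 → 5:01 AM UTC.
Add 2 hours 50 minutes layover in Marquesas → 7:51 AM UTC.
Add 4 hours and 19 minutes leg 2 → 12:10 PM UTC.
Add 5 hours and 35 minutes layover in Greywater → 5:45 PM UTC.
Add 4 hours 8 minutes leg 3 → 9:53 PM UTC.
Baghdad is UTC+3:00, so local arrival = 9:53 PM + 3:00 = 12:53 AM on Oct 12.

12:53 AM on Oct 12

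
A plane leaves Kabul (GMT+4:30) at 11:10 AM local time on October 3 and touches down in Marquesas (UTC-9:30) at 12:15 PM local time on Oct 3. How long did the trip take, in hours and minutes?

15 hours 5 minutes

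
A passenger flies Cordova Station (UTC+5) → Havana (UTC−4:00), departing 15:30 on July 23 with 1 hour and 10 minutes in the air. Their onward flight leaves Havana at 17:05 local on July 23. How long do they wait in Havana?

Convert departure to UTC: 15:30 − 5:00 = 10:30 UTC on Jul 23.
Add 1 hour 10 minutes flight time → 11:40 UTC.
Havana is UTC−4:00, so local arrival = 11:40 − 4:00 = 07:40 on Jul 23.
Layover = 17:05 − 07:40 = 9 hours 25 minutes.

9 hours 25 minutes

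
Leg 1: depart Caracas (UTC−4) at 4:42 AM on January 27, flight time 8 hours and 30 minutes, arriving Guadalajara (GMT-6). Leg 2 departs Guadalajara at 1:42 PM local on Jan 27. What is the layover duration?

2 hours 30 minutes

Convert departure to UTC: 4:42 AM + 4:00 = 8:42 AM UTC on Jan 27.
Add 8 hours 30 minutes flight time → 5:12 PM UTC.
Guadalajara is UTC−6:00, so local arrival = 5:12 PM − 6:00 = 11:12 AM on Jan 27.
Layover = 1:42 PM − 11:12 AM = 2 hours 30 minutes.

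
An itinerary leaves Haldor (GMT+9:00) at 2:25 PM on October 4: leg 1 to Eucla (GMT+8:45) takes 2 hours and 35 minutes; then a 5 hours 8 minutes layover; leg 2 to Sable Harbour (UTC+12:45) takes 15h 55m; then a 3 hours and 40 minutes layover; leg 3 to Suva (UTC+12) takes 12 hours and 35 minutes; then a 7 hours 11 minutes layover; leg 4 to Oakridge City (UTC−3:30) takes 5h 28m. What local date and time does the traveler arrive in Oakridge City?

Convert departure to UTC: 2:25 PM − 9:00 = 5:25 AM UTC on Oct 4.
Add 2 hours and 35 minutes leg 1 → 8:00 AM UTC.
Add 5 hours and 8 minutes layover in Eucla → 1:08 PM UTC.
Add 15 hours and 55 minutes leg 2 → 5:03 AM UTC (Oct 5).
Add 3 hours 40 minutes layover in Sable Harbour → 8:43 AM UTC.
Add 12 hours 35 minutes leg 3 → 9:18 PM UTC.
Add 7 hours and 11 minutes layover in Suva → 4:29 AM UTC (Oct 6).
Add 5 hours 28 minutes leg 4 → 9:57 AM UTC.
Oakridge City is UTC−3:30, so local arrival = 9:57 AM − 3:30 = 6:27 AM on Oct 6.

6:27 AM on October 6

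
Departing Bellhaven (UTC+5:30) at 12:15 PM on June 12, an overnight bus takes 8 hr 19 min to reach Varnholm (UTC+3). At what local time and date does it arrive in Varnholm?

Convert departure to UTC: 12:15 PM − 5:30 = 6:45 AM UTC on Jun 12.
Add 8 hours and 19 minutes travel time → 3:04 PM UTC.
Varnholm is UTC+3:00, so local arrival = 3:04 PM + 3:00 = 6:04 PM on Jun 12.

6:04 PM on Jun 12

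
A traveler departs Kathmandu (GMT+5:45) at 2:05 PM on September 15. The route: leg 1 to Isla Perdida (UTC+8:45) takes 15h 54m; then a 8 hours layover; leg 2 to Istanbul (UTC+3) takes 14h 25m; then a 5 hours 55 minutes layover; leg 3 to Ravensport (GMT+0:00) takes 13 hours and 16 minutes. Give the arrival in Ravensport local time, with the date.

Convert departure to UTC: 2:05 PM − 5:45 = 8:20 AM UTC on Sep 15.
Add 15 hours 54 minutes leg 1 → 12:14 AM UTC (Sep 16).
Add 8 hours layover in Isla Perdida → 8:14 AM UTC.
Add 14 hours 25 minutes leg 2 → 10:39 PM UTC.
Add 5 hours 55 minutes layover in Istanbul → 4:34 AM UTC (Sep 17).
Add 13 hours and 16 minutes leg 3 → 5:50 PM UTC.
Ravensport is UTC+0, so local arrival is the same: 5:50 PM on Sep 17.

5:50 PM on September 17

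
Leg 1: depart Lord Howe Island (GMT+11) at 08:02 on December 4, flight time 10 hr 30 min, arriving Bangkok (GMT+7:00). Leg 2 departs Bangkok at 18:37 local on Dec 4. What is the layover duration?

Convert departure to UTC: 08:02 − 11:00 = 21:02 UTC on Dec 3.
Add 10 hours and 30 minutes flight time → 07:32 UTC (Dec 4).
Bangkok is UTC+7:00, so local arrival = 07:32 + 7:00 = 14:32 on Dec 4.
Layover = 18:37 − 14:32 = 4 hours 5 minutes.

4 hours 5 minutes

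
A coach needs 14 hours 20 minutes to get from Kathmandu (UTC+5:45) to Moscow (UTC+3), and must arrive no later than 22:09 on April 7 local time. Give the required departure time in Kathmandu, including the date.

Target arrival in UTC: 22:09 − 3:00 = 19:09 on Apr 7.
Subtract 14 hours and 20 minutes → departure 04:49 UTC on Apr 7.
Kathmandu is UTC+5:45: 04:49 + 5:45 = 10:34 on Apr 7.

10:34 on Apr 7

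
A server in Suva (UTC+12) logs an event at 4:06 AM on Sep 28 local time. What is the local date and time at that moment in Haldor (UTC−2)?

In UTC: 4:06 AM − 12:00 = 4:06 PM on Sep 27.
Haldor is UTC−2:00: 4:06 PM − 2:00 = 2:06 PM on Sep 27.

2:06 PM on September 27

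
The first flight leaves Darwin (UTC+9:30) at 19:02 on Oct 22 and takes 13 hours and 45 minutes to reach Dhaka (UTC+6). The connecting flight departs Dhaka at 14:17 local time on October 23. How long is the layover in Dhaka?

Convert departure to UTC: 19:02 − 9:30 = 09:32 UTC on Oct 22.
Add 13 hours and 45 minutes flight time → 23:17 UTC.
Dhaka is UTC+6:00, so local arrival = 23:17 + 6:00 = 05:17 on Oct 23.
Layover = 14:17 − 05:17 = 9 hours.

9 hours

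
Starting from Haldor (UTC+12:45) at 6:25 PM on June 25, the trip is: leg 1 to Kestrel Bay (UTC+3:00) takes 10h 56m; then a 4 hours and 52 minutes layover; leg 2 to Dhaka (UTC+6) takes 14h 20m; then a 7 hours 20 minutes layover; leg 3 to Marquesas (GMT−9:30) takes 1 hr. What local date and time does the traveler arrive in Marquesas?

10:38 AM on Jun 26

Convert departure to UTC: 6:25 PM − 12:45 = 5:40 AM UTC on Jun 25.
Add 10 hours and 56 minutes leg 1 → 4:36 PM UTC.
Add 4 hours 52 minutes layover in Kestrel Bay → 9:28 PM UTC.
Add 14 hours 20 minutes leg 2 → 11:48 AM UTC (Jun 26).
Add 7 hours 20 minutes layover in Dhaka → 7:08 PM UTC.
Add 1 hour leg 3 → 8:08 PM UTC.
Marquesas is UTC−9:30, so local arrival = 8:08 PM − 9:30 = 10:38 AM on Jun 26.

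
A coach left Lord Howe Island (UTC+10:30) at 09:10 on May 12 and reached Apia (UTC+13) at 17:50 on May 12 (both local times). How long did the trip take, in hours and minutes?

Departure in UTC: 09:10 − 10:30 = 22:40 on May 11.
Arrival in UTC: 17:50 − 13:00 = 04:50 on May 12.
Elapsed = 04:50 − 22:40 (+1 day) = 6 hours 10 minutes.

6 hours 10 minutes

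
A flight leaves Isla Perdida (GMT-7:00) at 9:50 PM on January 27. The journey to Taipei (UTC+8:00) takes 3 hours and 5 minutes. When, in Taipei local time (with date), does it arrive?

Convert departure to UTC: 9:50 PM + 7:00 = 4:50 AM UTC on Jan 28.
Add 3 hours 5 minutes travel time → 7:55 AM UTC.
Taipei is UTC+8:00, so local arrival = 7:55 AM + 8:00 = 3:55 PM on Jan 28.

3:55 PM on Jan 28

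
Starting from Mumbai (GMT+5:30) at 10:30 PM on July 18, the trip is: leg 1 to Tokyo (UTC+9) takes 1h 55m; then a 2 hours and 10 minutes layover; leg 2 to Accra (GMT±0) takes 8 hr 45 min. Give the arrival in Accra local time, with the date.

5:50 AM on July 19

Convert departure to UTC: 10:30 PM − 5:30 = 5:00 PM UTC on Jul 18.
Add 1 hour 55 minutes leg 1 → 6:55 PM UTC.
Add 2 hours and 10 minutes layover in Tokyo → 9:05 PM UTC.
Add 8 hours and 45 minutes leg 2 → 5:50 AM UTC (Jul 19).
Accra is UTC+0, so local arrival is the same: 5:50 AM on Jul 19.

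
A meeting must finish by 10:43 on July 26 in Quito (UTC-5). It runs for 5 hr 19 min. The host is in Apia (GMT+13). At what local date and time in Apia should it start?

23:24 on July 26

Target end time in UTC: 10:43 + 5:00 = 15:43 on Jul 26.
Subtract 5 hours and 19 minutes → start 10:24 UTC on Jul 26.
Apia is UTC+13:00: 10:24 + 13:00 = 23:24 on Jul 26.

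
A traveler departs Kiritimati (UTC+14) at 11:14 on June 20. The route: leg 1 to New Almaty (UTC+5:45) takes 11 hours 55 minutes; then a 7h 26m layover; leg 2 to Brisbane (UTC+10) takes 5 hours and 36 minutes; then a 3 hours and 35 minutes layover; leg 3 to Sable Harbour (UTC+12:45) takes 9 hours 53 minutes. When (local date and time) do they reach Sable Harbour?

00:24 on Jun 22

Convert departure to UTC: 11:14 − 14:00 = 21:14 UTC on Jun 19.
Add 11 hours and 55 minutes leg 1 → 09:09 UTC (Jun 20).
Add 7 hours and 26 minutes layover in New Almaty → 16:35 UTC.
Add 5 hours and 36 minutes leg 2 → 22:11 UTC.
Add 3 hours 35 minutes layover in Brisbane → 01:46 UTC (Jun 21).
Add 9 hours and 53 minutes leg 3 → 11:39 UTC.
Sable Harbour is UTC+12:45, so local arrival = 11:39 + 12:45 = 00:24 on Jun 22.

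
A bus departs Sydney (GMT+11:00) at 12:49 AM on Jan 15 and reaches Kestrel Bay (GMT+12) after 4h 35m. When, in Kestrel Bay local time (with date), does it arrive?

Kestrel Bay is 1:00 ahead of Sydney.
After 4 hours 35 minutes it is 5:24 AM in Sydney.
Shift by the zone difference: 5:24 AM + 1:00 = 6:24 AM on Jan 15 in Kestrel Bay.

6:24 AM on January 15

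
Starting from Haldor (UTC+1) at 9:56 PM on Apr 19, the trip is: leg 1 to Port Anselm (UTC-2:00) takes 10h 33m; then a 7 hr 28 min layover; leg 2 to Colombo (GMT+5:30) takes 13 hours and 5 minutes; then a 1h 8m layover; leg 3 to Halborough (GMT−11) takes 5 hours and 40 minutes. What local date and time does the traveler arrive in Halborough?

11:50 PM on Apr 20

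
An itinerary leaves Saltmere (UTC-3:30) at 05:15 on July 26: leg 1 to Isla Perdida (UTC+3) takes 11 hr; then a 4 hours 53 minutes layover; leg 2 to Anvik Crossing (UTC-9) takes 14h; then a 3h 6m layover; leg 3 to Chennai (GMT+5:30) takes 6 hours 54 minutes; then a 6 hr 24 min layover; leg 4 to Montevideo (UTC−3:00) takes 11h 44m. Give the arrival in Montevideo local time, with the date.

15:46 on Jul 28

Convert departure to UTC: 05:15 + 3:30 = 08:45 UTC on Jul 26.
Add 11 hours leg 1 → 19:45 UTC.
Add 4 hours 53 minutes layover in Isla Perdida → 00:38 UTC (Jul 27).
Add 14 hours leg 2 → 14:38 UTC.
Add 3 hours and 6 minutes layover in Anvik Crossing → 17:44 UTC.
Add 6 hours and 54 minutes leg 3 → 00:38 UTC (Jul 28).
Add 6 hours 24 minutes layover in Chennai → 07:02 UTC.
Add 11 hours and 44 minutes leg 4 → 18:46 UTC.
Montevideo is UTC−3:00, so local arrival = 18:46 − 3:00 = 15:46 on Jul 28.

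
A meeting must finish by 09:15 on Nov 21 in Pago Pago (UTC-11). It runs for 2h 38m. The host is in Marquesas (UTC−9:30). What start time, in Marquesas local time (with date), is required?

Target end time in UTC: 09:15 + 11:00 = 20:15 on Nov 21.
Subtract 2 hours and 38 minutes → start 17:37 UTC on Nov 21.
Marquesas is UTC−9:30: 17:37 − 9:30 = 08:07 on Nov 21.

08:07 on November 21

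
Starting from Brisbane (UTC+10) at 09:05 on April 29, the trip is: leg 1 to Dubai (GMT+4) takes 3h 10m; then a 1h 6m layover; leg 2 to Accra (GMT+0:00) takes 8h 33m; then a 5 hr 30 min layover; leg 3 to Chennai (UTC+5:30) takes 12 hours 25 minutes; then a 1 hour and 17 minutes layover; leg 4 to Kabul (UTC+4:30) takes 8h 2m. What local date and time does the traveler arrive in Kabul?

19:38 on Apr 30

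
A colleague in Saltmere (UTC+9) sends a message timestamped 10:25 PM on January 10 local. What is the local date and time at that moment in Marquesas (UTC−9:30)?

Marquesas is 18:30 behind Saltmere.
Shift by the zone difference: 10:25 PM − 18:30 = 3:55 AM on Jan 10 in Marquesas.

3:55 AM on January 10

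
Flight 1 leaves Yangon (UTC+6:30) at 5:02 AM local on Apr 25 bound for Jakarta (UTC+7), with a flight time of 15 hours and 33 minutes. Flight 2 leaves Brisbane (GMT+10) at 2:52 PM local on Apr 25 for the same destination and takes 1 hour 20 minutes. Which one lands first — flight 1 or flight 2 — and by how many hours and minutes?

the second, by 7 hours 53 minutes

Flight 1 in UTC: 5:02 AM − 6:30 = 10:32 PM on Apr 24.
+15 hours 33 minutes → arrive 2:05 PM UTC on Apr 25.
Flight 2 in UTC: 2:52 PM − 10:00 = 4:52 AM on Apr 25.
+1 hour and 20 minutes → arrive 6:12 AM UTC on Apr 25.
Flight 2 lands earlier by 7 hours 53 minutes.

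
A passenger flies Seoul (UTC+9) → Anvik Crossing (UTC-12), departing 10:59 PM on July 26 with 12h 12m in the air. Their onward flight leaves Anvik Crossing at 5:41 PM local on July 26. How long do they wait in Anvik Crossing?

Convert departure to UTC: 10:59 PM − 9:00 = 1:59 PM UTC on Jul 26.
Add 12 hours 12 minutes flight time → 2:11 AM UTC (Jul 27).
Anvik Crossing is UTC−12:00, so local arrival = 2:11 AM − 12:00 = 2:11 PM on Jul 26.
Layover = 5:41 PM − 2:11 PM = 3 hours 30 minutes.

3 hours 30 minutes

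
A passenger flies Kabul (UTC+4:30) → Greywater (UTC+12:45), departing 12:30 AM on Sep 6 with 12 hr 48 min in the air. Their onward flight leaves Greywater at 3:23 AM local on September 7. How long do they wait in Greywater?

5 hours 50 minutes

Convert departure to UTC: 12:30 AM − 4:30 = 8:00 PM UTC on Sep 5.
Add 12 hours and 48 minutes flight time → 8:48 AM UTC (Sep 6).
Greywater is UTC+12:45, so local arrival = 8:48 AM + 12:45 = 9:33 PM on Sep 6.
Layover = 3:23 AM − 9:33 PM (+1 day) = 5 hours 50 minutes.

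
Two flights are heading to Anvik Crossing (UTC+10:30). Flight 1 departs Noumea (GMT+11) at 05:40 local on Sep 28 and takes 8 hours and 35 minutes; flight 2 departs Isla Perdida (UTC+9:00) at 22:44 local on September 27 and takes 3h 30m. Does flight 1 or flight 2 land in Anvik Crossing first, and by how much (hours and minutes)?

Flight 1 in UTC: 05:40 − 11:00 = 18:40 on Sep 27.
+8 hours 35 minutes → arrive 03:15 UTC on Sep 28.
Flight 2 in UTC: 22:44 − 9:00 = 13:44 on Sep 27.
+3 hours and 30 minutes → arrive 17:14 UTC on Sep 27.
Flight 2 lands earlier by 10 hours 1 minute.

the second, by 10 hours 1 minute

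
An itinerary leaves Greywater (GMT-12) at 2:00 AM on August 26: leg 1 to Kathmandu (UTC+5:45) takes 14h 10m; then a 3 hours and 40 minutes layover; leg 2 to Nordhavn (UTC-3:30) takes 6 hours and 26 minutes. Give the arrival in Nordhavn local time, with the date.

10:46 AM on Aug 27

Convert departure to UTC: 2:00 AM + 12:00 = 2:00 PM UTC on Aug 26.
Add 14 hours 10 minutes leg 1 → 4:10 AM UTC (Aug 27).
Add 3 hours and 40 minutes layover in Kathmandu → 7:50 AM UTC.
Add 6 hours 26 minutes leg 2 → 2:16 PM UTC.
Nordhavn is UTC−3:30, so local arrival = 2:16 PM − 3:30 = 10:46 AM on Aug 27.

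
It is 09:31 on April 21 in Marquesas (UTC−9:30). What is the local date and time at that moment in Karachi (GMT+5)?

00:01 on Apr 22

Karachi is 14:30 ahead of Marquesas.
Shift by the zone difference: 09:31 + 14:30 = 00:01 on Apr 22 in Karachi.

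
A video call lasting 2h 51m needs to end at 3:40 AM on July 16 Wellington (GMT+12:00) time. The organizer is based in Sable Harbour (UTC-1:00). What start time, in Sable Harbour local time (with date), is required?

11:49 AM on Jul 15

Target end time in UTC: 3:40 AM − 12:00 = 3:40 PM on Jul 15.
Subtract 2 hours and 51 minutes → start 12:49 PM UTC on Jul 15.
Sable Harbour is UTC−1:00: 12:49 PM − 1:00 = 11:49 AM on Jul 15.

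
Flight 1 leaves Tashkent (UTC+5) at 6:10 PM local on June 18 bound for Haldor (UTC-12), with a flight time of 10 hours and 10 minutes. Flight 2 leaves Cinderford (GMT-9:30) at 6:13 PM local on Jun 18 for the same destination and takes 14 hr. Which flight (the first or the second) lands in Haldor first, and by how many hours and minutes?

Flight 1 in UTC: 6:10 PM − 5:00 = 1:10 PM on Jun 18.
+10 hours 10 minutes → arrive 11:20 PM UTC on Jun 18.
Flight 2 in UTC: 6:13 PM + 9:30 = 3:43 AM on Jun 19.
+14 hours → arrive 5:43 PM UTC on Jun 19.
Flight 1 lands earlier by 18 hours 23 minutes.

the first, by 18 hours 23 minutes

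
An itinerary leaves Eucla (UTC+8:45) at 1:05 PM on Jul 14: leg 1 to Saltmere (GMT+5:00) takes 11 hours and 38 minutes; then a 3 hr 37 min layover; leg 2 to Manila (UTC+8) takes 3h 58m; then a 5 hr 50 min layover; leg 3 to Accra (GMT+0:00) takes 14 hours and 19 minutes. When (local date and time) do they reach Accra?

7:42 PM on July 15

Convert departure to UTC: 1:05 PM − 8:45 = 4:20 AM UTC on Jul 14.
Add 11 hours and 38 minutes leg 1 → 3:58 PM UTC.
Add 3 hours 37 minutes layover in Saltmere → 7:35 PM UTC.
Add 3 hours 58 minutes leg 2 → 11:33 PM UTC.
Add 5 hours and 50 minutes layover in Manila → 5:23 AM UTC (Jul 15).
Add 14 hours 19 minutes leg 3 → 7:42 PM UTC.
Accra is UTC+0, so local arrival is the same: 7:42 PM on Jul 15.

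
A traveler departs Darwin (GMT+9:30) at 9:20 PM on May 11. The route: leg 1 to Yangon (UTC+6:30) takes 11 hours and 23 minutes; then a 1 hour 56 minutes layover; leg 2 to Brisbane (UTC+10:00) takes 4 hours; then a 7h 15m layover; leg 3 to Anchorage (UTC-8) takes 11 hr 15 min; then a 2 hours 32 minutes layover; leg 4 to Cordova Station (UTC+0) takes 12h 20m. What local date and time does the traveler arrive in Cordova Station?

2:31 PM on May 13

Convert departure to UTC: 9:20 PM − 9:30 = 11:50 AM UTC on May 11.
Add 11 hours 23 minutes leg 1 → 11:13 PM UTC.
Add 1 hour and 56 minutes layover in Yangon → 1:09 AM UTC (May 12).
Add 4 hours leg 2 → 5:09 AM UTC.
Add 7 hours 15 minutes layover in Brisbane → 12:24 PM UTC.
Add 11 hours and 15 minutes leg 3 → 11:39 PM UTC.
Add 2 hours and 32 minutes layover in Anchorage → 2:11 AM UTC (May 13).
Add 12 hours and 20 minutes leg 4 → 2:31 PM UTC.
Cordova Station is UTC+0, so local arrival is the same: 2:31 PM on May 13.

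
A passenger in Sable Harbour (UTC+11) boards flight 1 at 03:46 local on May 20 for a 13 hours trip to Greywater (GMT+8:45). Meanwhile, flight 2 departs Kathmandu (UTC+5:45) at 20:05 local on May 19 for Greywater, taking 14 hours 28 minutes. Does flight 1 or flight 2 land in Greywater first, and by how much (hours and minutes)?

Flight 1 in UTC: 03:46 − 11:00 = 16:46 on May 19.
+13 hours → arrive 05:46 UTC on May 20.
Flight 2 in UTC: 20:05 − 5:45 = 14:20 on May 19.
+14 hours and 28 minutes → arrive 04:48 UTC on May 20.
Flight 2 lands earlier by 58 minutes.

the second, by 58 minutes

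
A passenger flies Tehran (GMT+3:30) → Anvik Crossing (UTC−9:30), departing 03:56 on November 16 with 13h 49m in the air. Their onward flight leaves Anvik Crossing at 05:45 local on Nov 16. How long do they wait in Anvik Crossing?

1 hour

Convert departure to UTC: 03:56 − 3:30 = 00:26 UTC on Nov 16.
Add 13 hours 49 minutes flight time → 14:15 UTC.
Anvik Crossing is UTC−9:30, so local arrival = 14:15 − 9:30 = 04:45 on Nov 16.
Layover = 05:45 − 04:45 = 1 hour.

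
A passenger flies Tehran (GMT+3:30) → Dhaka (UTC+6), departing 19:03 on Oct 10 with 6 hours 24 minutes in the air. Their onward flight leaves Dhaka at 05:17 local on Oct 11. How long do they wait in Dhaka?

Convert departure to UTC: 19:03 − 3:30 = 15:33 UTC on Oct 10.
Add 6 hours 24 minutes flight time → 21:57 UTC.
Dhaka is UTC+6:00, so local arrival = 21:57 + 6:00 = 03:57 on Oct 11.
Layover = 05:17 − 03:57 = 1 hour 20 minutes.

1 hour 20 minutes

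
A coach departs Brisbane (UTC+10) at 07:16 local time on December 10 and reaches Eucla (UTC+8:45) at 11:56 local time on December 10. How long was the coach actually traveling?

Departure in UTC: 07:16 − 10:00 = 21:16 on Dec 9.
Arrival in UTC: 11:56 − 8:45 = 03:11 on Dec 10.
Elapsed = 03:11 − 21:16 (+1 day) = 5 hours 55 minutes.

5 hours 55 minutes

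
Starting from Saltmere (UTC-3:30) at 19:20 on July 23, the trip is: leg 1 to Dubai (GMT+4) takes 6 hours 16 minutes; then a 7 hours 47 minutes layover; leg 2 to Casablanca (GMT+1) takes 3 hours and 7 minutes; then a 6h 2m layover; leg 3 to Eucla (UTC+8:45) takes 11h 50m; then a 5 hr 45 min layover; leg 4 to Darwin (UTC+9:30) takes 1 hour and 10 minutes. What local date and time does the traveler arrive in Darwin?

02:17 on July 26

Convert departure to UTC: 19:20 + 3:30 = 22:50 UTC on Jul 23.
Add 6 hours 16 minutes leg 1 → 05:06 UTC (Jul 24).
Add 7 hours and 47 minutes layover in Dubai → 12:53 UTC.
Add 3 hours 7 minutes leg 2 → 16:00 UTC.
Add 6 hours and 2 minutes layover in Casablanca → 22:02 UTC.
Add 11 hours 50 minutes leg 3 → 09:52 UTC (Jul 25).
Add 5 hours 45 minutes layover in Eucla → 15:37 UTC.
Add 1 hour and 10 minutes leg 4 → 16:47 UTC.
Darwin is UTC+9:30, so local arrival = 16:47 + 9:30 = 02:17 on Jul 26.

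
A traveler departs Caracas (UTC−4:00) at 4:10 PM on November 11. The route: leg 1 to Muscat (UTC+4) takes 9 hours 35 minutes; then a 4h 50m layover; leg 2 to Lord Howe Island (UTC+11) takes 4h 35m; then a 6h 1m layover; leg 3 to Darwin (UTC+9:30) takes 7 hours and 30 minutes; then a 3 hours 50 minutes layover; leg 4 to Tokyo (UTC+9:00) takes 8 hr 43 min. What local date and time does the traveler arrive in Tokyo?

Convert departure to UTC: 4:10 PM + 4:00 = 8:10 PM UTC on Nov 11.
Add 9 hours and 35 minutes leg 1 → 5:45 AM UTC (Nov 12).
Add 4 hours and 50 minutes layover in Muscat → 10:35 AM UTC.
Add 4 hours and 35 minutes leg 2 → 3:10 PM UTC.
Add 6 hours 1 minute layover in Lord Howe Island → 9:11 PM UTC.
Add 7 hours 30 minutes leg 3 → 4:41 AM UTC (Nov 13).
Add 3 hours 50 minutes layover in Darwin → 8:31 AM UTC.
Add 8 hours and 43 minutes leg 4 → 5:14 PM UTC.
Tokyo is UTC+9:00, so local arrival = 5:14 PM + 9:00 = 2:14 AM on Nov 14.

2:14 AM on Nov 14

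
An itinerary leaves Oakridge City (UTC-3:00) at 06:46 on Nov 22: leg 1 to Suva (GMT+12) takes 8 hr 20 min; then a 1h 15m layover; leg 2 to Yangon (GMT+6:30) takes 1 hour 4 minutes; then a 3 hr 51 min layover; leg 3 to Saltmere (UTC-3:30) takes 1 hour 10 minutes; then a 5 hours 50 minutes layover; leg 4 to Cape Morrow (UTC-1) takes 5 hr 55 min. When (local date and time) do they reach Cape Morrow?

Convert departure to UTC: 06:46 + 3:00 = 09:46 UTC on Nov 22.
Add 8 hours 20 minutes leg 1 → 18:06 UTC.
Add 1 hour and 15 minutes layover in Suva → 19:21 UTC.
Add 1 hour and 4 minutes leg 2 → 20:25 UTC.
Add 3 hours and 51 minutes layover in Yangon → 00:16 UTC (Nov 23).
Add 1 hour 10 minutes leg 3 → 01:26 UTC.
Add 5 hours 50 minutes layover in Saltmere → 07:16 UTC.
Add 5 hours 55 minutes leg 4 → 13:11 UTC.
Cape Morrow is UTC−1:00, so local arrival = 13:11 − 1:00 = 12:11 on Nov 23.

12:11 on November 23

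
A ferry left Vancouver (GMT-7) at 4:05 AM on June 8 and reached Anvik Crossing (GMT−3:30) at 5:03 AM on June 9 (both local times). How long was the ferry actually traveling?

21 hours 28 minutes

Departure in UTC: 4:05 AM + 7:00 = 11:05 AM on Jun 8.
Arrival in UTC: 5:03 AM + 3:30 = 8:33 AM on Jun 9.
Elapsed = 8:33 AM − 11:05 AM (+1 day) = 21 hours 28 minutes.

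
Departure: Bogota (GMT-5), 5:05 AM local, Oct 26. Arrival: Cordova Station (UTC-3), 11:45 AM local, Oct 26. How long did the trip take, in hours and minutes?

Cordova Station is 2:00 ahead of Bogota.
Clock-face elapsed time (ignoring zones) is 6 hours 40 minutes.
Actual elapsed = 6 hours 40 minutes − 2:00 = 4 hours 40 minutes.

4 hours 40 minutes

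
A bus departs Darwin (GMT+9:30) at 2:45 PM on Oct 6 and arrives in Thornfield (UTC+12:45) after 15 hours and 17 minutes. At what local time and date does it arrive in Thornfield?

9:17 AM on October 7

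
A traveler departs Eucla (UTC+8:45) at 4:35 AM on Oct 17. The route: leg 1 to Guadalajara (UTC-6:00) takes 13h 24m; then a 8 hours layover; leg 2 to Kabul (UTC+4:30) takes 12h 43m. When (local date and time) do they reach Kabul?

10:27 AM on October 18

Convert departure to UTC: 4:35 AM − 8:45 = 7:50 PM UTC on Oct 16.
Add 13 hours 24 minutes leg 1 → 9:14 AM UTC (Oct 17).
Add 8 hours layover in Guadalajara → 5:14 PM UTC.
Add 12 hours and 43 minutes leg 2 → 5:57 AM UTC (Oct 18).
Kabul is UTC+4:30, so local arrival = 5:57 AM + 4:30 = 10:27 AM on Oct 18.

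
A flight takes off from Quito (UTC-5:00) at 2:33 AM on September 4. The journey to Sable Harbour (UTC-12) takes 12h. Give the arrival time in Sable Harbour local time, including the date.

7:33 AM on Sep 4

Convert departure to UTC: 2:33 AM + 5:00 = 7:33 AM UTC on Sep 4.
Add 12 hours travel time → 7:33 PM UTC.
Sable Harbour is UTC−12:00, so local arrival = 7:33 PM − 12:00 = 7:33 AM on Sep 4.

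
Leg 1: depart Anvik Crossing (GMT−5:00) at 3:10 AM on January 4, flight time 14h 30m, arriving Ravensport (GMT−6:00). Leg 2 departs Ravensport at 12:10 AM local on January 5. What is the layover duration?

7 hours 30 minutes

Convert departure to UTC: 3:10 AM + 5:00 = 8:10 AM UTC on Jan 4.
Add 14 hours 30 minutes flight time → 10:40 PM UTC.
Ravensport is UTC−6:00, so local arrival = 10:40 PM − 6:00 = 4:40 PM on Jan 4.
Layover = 12:10 AM − 4:40 PM (+1 day) = 7 hours 30 minutes.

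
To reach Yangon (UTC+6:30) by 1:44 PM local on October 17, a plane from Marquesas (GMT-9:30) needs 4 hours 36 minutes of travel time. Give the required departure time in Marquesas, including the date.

Target arrival in UTC: 1:44 PM − 6:30 = 7:14 AM on Oct 17.
Subtract 4 hours 36 minutes → departure 2:38 AM UTC on Oct 17.
Marquesas is UTC−9:30: 2:38 AM − 9:30 = 5:08 PM on Oct 16.

5:08 PM on October 16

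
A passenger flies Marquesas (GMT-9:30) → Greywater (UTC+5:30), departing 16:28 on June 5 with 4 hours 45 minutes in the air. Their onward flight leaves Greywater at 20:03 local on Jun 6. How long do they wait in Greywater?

7 hours 50 minutes

Convert departure to UTC: 16:28 + 9:30 = 01:58 UTC on Jun 6.
Add 4 hours and 45 minutes flight time → 06:43 UTC.
Greywater is UTC+5:30, so local arrival = 06:43 + 5:30 = 12:13 on Jun 6.
Layover = 20:03 − 12:13 = 7 hours 50 minutes.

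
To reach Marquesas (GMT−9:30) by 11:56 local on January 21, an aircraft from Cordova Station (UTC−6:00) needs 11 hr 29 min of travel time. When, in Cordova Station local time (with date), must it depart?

03:57 on January 21

Target arrival in UTC: 11:56 + 9:30 = 21:26 on Jan 21.
Subtract 11 hours and 29 minutes → departure 09:57 UTC on Jan 21.
Cordova Station is UTC−6:00: 09:57 − 6:00 = 03:57 on Jan 21.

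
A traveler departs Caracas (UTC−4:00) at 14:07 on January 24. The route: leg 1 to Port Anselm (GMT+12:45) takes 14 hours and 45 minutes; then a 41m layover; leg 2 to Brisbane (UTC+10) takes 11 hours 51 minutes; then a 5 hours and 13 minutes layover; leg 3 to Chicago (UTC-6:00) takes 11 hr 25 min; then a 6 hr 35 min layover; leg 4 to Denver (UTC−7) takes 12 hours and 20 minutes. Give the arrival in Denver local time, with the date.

01:57 on January 27

Convert departure to UTC: 14:07 + 4:00 = 18:07 UTC on Jan 24.
Add 14 hours and 45 minutes leg 1 → 08:52 UTC (Jan 25).
Add 41 minutes layover in Port Anselm → 09:33 UTC.
Add 11 hours and 51 minutes leg 2 → 21:24 UTC.
Add 5 hours 13 minutes layover in Brisbane → 02:37 UTC (Jan 26).
Add 11 hours 25 minutes leg 3 → 14:02 UTC.
Add 6 hours 35 minutes layover in Chicago → 20:37 UTC.
Add 12 hours and 20 minutes leg 4 → 08:57 UTC (Jan 27).
Denver is UTC−7:00, so local arrival = 08:57 − 7:00 = 01:57 on Jan 27.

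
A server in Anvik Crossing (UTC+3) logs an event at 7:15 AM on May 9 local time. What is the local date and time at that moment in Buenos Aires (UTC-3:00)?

Buenos Aires is 6:00 behind Anvik Crossing.
Shift by the zone difference: 7:15 AM − 6:00 = 1:15 AM on May 9 in Buenos Aires.

1:15 AM on May 9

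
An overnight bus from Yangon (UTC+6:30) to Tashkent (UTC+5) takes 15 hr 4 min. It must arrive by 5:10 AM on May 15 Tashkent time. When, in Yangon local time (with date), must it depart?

Target arrival in UTC: 5:10 AM − 5:00 = 12:10 AM on May 15.
Subtract 15 hours and 4 minutes → departure 9:06 AM UTC on May 14.
Yangon is UTC+6:30: 9:06 AM + 6:30 = 3:36 PM on May 14.

3:36 PM on May 14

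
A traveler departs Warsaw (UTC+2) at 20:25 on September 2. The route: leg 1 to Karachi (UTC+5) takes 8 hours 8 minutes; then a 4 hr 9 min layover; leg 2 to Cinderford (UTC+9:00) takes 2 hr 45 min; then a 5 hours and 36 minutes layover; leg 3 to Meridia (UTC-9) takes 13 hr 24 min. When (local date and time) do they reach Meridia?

19:27 on September 3

Convert departure to UTC: 20:25 − 2:00 = 18:25 UTC on Sep 2.
Add 8 hours 8 minutes leg 1 → 02:33 UTC (Sep 3).
Add 4 hours and 9 minutes layover in Karachi → 06:42 UTC.
Add 2 hours and 45 minutes leg 2 → 09:27 UTC.
Add 5 hours 36 minutes layover in Cinderford → 15:03 UTC.
Add 13 hours 24 minutes leg 3 → 04:27 UTC (Sep 4).
Meridia is UTC−9:00, so local arrival = 04:27 − 9:00 = 19:27 on Sep 3.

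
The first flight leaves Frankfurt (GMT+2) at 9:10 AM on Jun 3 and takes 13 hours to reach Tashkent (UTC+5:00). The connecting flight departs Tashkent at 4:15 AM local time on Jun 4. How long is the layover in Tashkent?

3 hours 5 minutes

Convert departure to UTC: 9:10 AM − 2:00 = 7:10 AM UTC on Jun 3.
Add 13 hours flight time → 8:10 PM UTC.
Tashkent is UTC+5:00, so local arrival = 8:10 PM + 5:00 = 1:10 AM on Jun 4.
Layover = 4:15 AM − 1:10 AM = 3 hours 5 minutes.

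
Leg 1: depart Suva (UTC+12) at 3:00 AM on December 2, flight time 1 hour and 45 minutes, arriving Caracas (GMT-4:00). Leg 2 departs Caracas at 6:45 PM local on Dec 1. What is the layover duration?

Convert departure to UTC: 3:00 AM − 12:00 = 3:00 PM UTC on Dec 1.
Add 1 hour 45 minutes flight time → 4:45 PM UTC.
Caracas is UTC−4:00, so local arrival = 4:45 PM − 4:00 = 12:45 PM on Dec 1.
Layover = 6:45 PM − 12:45 PM = 6 hours.

6 hours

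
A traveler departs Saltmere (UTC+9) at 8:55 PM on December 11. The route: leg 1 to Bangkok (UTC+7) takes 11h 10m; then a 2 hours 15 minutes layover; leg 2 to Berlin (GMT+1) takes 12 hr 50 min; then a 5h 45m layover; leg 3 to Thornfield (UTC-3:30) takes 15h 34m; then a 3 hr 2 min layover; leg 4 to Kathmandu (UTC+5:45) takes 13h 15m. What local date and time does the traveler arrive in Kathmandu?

Convert departure to UTC: 8:55 PM − 9:00 = 11:55 AM UTC on Dec 11.
Add 11 hours 10 minutes leg 1 → 11:05 PM UTC.
Add 2 hours and 15 minutes layover in Bangkok → 1:20 AM UTC (Dec 12).
Add 12 hours and 50 minutes leg 2 → 2:10 PM UTC.
Add 5 hours 45 minutes layover in Berlin → 7:55 PM UTC.
Add 15 hours and 34 minutes leg 3 → 11:29 AM UTC (Dec 13).
Add 3 hours and 2 minutes layover in Thornfield → 2:31 PM UTC.
Add 13 hours and 15 minutes leg 4 → 3:46 AM UTC (Dec 14).
Kathmandu is UTC+5:45, so local arrival = 3:46 AM + 5:45 = 9:31 AM on Dec 14.

9:31 AM on Dec 14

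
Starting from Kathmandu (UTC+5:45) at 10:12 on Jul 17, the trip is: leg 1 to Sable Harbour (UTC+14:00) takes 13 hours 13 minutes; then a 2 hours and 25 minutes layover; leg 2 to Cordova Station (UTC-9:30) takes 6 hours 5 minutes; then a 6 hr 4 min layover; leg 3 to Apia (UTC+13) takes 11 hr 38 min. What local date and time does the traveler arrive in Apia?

Convert departure to UTC: 10:12 − 5:45 = 04:27 UTC on Jul 17.
Add 13 hours 13 minutes leg 1 → 17:40 UTC.
Add 2 hours 25 minutes layover in Sable Harbour → 20:05 UTC.
Add 6 hours 5 minutes leg 2 → 02:10 UTC (Jul 18).
Add 6 hours and 4 minutes layover in Cordova Station → 08:14 UTC.
Add 11 hours and 38 minutes leg 3 → 19:52 UTC.
Apia is UTC+13:00, so local arrival = 19:52 + 13:00 = 08:52 on Jul 19.

08:52 on Jul 19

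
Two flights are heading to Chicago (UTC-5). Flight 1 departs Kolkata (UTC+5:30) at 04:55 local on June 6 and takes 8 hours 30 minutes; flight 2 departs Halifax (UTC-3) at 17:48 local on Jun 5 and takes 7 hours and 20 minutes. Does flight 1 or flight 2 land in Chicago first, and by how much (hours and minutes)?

the second, by 3 hours 47 minutes

Flight 1 in UTC: 04:55 − 5:30 = 23:25 on Jun 5.
+8 hours 30 minutes → arrive 07:55 UTC on Jun 6.
Flight 2 in UTC: 17:48 + 3:00 = 20:48 on Jun 5.
+7 hours and 20 minutes → arrive 04:08 UTC on Jun 6.
Flight 2 lands earlier by 3 hours 47 minutes.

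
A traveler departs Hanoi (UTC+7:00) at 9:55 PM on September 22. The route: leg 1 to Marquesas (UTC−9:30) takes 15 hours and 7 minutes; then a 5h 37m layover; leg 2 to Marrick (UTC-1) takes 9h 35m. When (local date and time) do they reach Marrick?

8:14 PM on September 23

Convert departure to UTC: 9:55 PM − 7:00 = 2:55 PM UTC on Sep 22.
Add 15 hours 7 minutes leg 1 → 6:02 AM UTC (Sep 23).
Add 5 hours 37 minutes layover in Marquesas → 11:39 AM UTC.
Add 9 hours 35 minutes leg 2 → 9:14 PM UTC.
Marrick is UTC−1:00, so local arrival = 9:14 PM − 1:00 = 8:14 PM on Sep 23.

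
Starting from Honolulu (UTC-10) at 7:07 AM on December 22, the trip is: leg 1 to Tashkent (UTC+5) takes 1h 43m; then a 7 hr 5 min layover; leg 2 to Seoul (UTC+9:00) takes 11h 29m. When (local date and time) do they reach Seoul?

10:24 PM on Dec 23

Convert departure to UTC: 7:07 AM + 10:00 = 5:07 PM UTC on Dec 22.
Add 1 hour and 43 minutes leg 1 → 6:50 PM UTC.
Add 7 hours 5 minutes layover in Tashkent → 1:55 AM UTC (Dec 23).
Add 11 hours and 29 minutes leg 2 → 1:24 PM UTC.
Seoul is UTC+9:00, so local arrival = 1:24 PM + 9:00 = 10:24 PM on Dec 23.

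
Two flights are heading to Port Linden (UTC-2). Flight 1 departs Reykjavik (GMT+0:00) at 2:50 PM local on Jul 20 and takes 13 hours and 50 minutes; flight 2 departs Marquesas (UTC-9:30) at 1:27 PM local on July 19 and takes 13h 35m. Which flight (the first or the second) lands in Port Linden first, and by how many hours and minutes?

the second, by 16 hours 8 minutes

Flight 1 departs at 2:50 PM UTC (Jul 20).
+13 hours and 50 minutes → arrive 4:40 AM UTC on Jul 21.
Flight 2 in UTC: 1:27 PM + 9:30 = 10:57 PM on Jul 19.
+13 hours and 35 minutes → arrive 12:32 PM UTC on Jul 20.
Flight 2 lands earlier by 16 hours 8 minutes.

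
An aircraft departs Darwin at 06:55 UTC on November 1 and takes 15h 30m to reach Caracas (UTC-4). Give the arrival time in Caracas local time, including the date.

Departure is given in UTC: 06:55 on Nov 1.
Add 15 hours and 30 minutes → 22:25 UTC.
Caracas is UTC−4:00: 22:25 − 4:00 = 18:25 on Nov 1.

18:25 on November 1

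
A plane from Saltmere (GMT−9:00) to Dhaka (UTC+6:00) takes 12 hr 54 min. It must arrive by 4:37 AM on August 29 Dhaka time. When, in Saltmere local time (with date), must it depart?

12:43 AM on Aug 28

Target arrival in UTC: 4:37 AM − 6:00 = 10:37 PM on Aug 28.
Subtract 12 hours 54 minutes → departure 9:43 AM UTC on Aug 28.
Saltmere is UTC−9:00: 9:43 AM − 9:00 = 12:43 AM on Aug 28.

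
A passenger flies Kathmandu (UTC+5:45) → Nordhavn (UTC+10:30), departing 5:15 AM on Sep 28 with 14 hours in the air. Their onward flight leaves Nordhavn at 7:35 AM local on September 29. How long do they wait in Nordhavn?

7 hours 35 minutes

Convert departure to UTC: 5:15 AM − 5:45 = 11:30 PM UTC on Sep 27.
Add 14 hours flight time → 1:30 PM UTC (Sep 28).
Nordhavn is UTC+10:30, so local arrival = 1:30 PM + 10:30 = 12:00 AM on Sep 29.
Layover = 7:35 AM − 12:00 AM = 7 hours 35 minutes.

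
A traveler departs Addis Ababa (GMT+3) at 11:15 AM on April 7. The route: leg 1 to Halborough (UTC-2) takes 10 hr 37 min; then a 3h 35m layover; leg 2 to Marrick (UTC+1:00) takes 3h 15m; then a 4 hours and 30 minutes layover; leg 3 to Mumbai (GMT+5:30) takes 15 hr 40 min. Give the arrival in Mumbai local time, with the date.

Convert departure to UTC: 11:15 AM − 3:00 = 8:15 AM UTC on Apr 7.
Add 10 hours 37 minutes leg 1 → 6:52 PM UTC.
Add 3 hours and 35 minutes layover in Halborough → 10:27 PM UTC.
Add 3 hours 15 minutes leg 2 → 1:42 AM UTC (Apr 8).
Add 4 hours 30 minutes layover in Marrick → 6:12 AM UTC.
Add 15 hours and 40 minutes leg 3 → 9:52 PM UTC.
Mumbai is UTC+5:30, so local arrival = 9:52 PM + 5:30 = 3:22 AM on Apr 9.

3:22 AM on Apr 9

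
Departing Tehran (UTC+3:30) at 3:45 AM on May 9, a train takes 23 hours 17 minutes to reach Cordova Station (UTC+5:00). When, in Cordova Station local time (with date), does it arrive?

Cordova Station is 1:30 ahead of Tehran.
After 23 hours and 17 minutes it is 3:02 AM (May 10) in Tehran.
Shift by the zone difference: 3:02 AM + 1:30 = 4:32 AM on May 10 in Cordova Station.

4:32 AM on May 10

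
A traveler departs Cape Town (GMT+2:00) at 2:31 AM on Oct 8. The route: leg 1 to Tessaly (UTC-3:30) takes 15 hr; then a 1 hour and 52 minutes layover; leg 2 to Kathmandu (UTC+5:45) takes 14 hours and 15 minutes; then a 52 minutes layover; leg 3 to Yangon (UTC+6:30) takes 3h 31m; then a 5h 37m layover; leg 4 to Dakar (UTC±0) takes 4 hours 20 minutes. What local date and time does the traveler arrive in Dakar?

Convert departure to UTC: 2:31 AM − 2:00 = 12:31 AM UTC on Oct 8.
Add 15 hours leg 1 → 3:31 PM UTC.
Add 1 hour 52 minutes layover in Tessaly → 5:23 PM UTC.
Add 14 hours and 15 minutes leg 2 → 7:38 AM UTC (Oct 9).
Add 52 minutes layover in Kathmandu → 8:30 AM UTC.
Add 3 hours 31 minutes leg 3 → 12:01 PM UTC.
Add 5 hours 37 minutes layover in Yangon → 5:38 PM UTC.
Add 4 hours 20 minutes leg 4 → 9:58 PM UTC.
Dakar is UTC+0, so local arrival is the same: 9:58 PM on Oct 9.

9:58 PM on October 9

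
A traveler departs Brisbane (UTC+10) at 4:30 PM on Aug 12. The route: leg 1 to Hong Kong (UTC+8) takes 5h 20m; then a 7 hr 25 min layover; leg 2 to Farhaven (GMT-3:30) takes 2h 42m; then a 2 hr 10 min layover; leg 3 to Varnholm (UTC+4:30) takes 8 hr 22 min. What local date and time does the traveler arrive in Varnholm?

12:59 PM on August 13

Convert departure to UTC: 4:30 PM − 10:00 = 6:30 AM UTC on Aug 12.
Add 5 hours and 20 minutes leg 1 → 11:50 AM UTC.
Add 7 hours and 25 minutes layover in Hong Kong → 7:15 PM UTC.
Add 2 hours 42 minutes leg 2 → 9:57 PM UTC.
Add 2 hours 10 minutes layover in Farhaven → 12:07 AM UTC (Aug 13).
Add 8 hours 22 minutes leg 3 → 8:29 AM UTC.
Varnholm is UTC+4:30, so local arrival = 8:29 AM + 4:30 = 12:59 PM on Aug 13.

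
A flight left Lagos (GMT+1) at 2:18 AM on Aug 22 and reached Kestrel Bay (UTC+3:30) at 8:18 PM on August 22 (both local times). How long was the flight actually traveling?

Kestrel Bay is 2:30 ahead of Lagos.
Clock-face elapsed time (ignoring zones) is 18 hours.
Actual elapsed = 18 hours − 2:30 = 15 hours 30 minutes.

15 hours 30 minutes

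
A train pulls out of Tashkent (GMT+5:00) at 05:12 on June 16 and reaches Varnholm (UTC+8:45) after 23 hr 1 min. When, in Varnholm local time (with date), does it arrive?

Varnholm is 3:45 ahead of Tashkent.
After 23 hours 1 minute it is 04:13 (Jun 17) in Tashkent.
Shift by the zone difference: 04:13 + 3:45 = 07:58 on Jun 17 in Varnholm.

07:58 on June 17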